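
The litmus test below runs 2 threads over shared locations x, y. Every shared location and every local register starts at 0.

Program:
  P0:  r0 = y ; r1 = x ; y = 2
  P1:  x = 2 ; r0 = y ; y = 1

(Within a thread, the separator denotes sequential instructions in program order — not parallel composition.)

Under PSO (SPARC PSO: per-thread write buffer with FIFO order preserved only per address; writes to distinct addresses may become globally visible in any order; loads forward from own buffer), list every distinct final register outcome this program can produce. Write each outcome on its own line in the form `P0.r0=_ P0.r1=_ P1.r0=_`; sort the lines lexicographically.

outcome vector order: (P0.r0,P0.r1,P1.r0)
|PSO outcomes| = 6

P0.r0=0 P0.r1=0 P1.r0=0
P0.r0=0 P0.r1=0 P1.r0=2
P0.r0=0 P0.r1=2 P1.r0=0
P0.r0=0 P0.r1=2 P1.r0=2
P0.r0=1 P0.r1=0 P1.r0=0
P0.r0=1 P0.r1=2 P1.r0=0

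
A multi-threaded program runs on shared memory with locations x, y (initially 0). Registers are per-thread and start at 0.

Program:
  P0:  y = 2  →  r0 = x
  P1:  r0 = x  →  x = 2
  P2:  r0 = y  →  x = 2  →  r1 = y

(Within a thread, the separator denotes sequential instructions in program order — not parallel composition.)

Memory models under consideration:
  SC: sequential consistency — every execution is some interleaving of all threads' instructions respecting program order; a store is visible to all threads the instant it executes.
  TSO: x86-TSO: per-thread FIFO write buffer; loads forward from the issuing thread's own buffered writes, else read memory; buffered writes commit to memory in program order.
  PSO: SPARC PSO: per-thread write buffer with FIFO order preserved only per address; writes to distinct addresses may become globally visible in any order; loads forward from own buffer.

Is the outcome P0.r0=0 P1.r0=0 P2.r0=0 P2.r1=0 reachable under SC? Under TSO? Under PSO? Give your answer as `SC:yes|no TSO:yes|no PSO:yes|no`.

SC:no TSO:yes PSO:yes

outcome vector order: (P0.r0,P1.r0,P2.r0,P2.r1)
under SC → 0/0/0/2, 0/0/2/2, 0/2/0/2, 0/2/2/2, 2/0/0/0, 2/0/0/2, 2/0/2/2, 2/2/0/0, 2/2/0/2, 2/2/2/2
under TSO → 0/0/0/0, 0/0/0/2, 0/0/2/2, 0/2/0/0, 0/2/0/2, 0/2/2/2, 2/0/0/0, 2/0/0/2, 2/0/2/2, 2/2/0/0, 2/2/0/2, 2/2/2/2
under PSO → 0/0/0/0, 0/0/0/2, 0/0/2/2, 0/2/0/0, 0/2/0/2, 0/2/2/2, 2/0/0/0, 2/0/0/2, 2/0/2/2, 2/2/0/0, 2/2/0/2, 2/2/2/2
target 0/0/0/0 ∈ {TSO,PSO}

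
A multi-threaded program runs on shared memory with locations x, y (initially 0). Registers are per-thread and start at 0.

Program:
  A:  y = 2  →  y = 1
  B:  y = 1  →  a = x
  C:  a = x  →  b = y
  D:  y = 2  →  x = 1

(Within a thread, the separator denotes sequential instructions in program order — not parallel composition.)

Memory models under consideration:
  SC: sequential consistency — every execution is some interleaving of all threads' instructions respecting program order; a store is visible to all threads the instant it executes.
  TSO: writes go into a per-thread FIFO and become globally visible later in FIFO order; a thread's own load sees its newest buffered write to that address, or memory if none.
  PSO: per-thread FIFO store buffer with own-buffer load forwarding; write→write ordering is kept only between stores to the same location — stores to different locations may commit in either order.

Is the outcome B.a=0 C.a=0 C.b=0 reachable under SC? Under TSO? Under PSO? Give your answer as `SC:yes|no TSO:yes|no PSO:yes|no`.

SC:yes TSO:yes PSO:yes

outcome vector order: (B.a,C.a,C.b)
SC: 10 outcomes — {0/0/0, 0/0/1, 0/0/2, 0/1/1, 0/1/2, 1/0/0, 1/0/1, 1/0/2, 1/1/1, 1/1/2}
TSO: 10 outcomes — {0/0/0, 0/0/1, 0/0/2, 0/1/1, 0/1/2, 1/0/0, 1/0/1, 1/0/2, 1/1/1, 1/1/2}
PSO: 12 outcomes — {0/0/0, 0/0/1, 0/0/2, 0/1/0, 0/1/1, 0/1/2, 1/0/0, 1/0/1, 1/0/2, 1/1/0, 1/1/1, 1/1/2}
target 0/0/0 ∈ {SC,TSO,PSO}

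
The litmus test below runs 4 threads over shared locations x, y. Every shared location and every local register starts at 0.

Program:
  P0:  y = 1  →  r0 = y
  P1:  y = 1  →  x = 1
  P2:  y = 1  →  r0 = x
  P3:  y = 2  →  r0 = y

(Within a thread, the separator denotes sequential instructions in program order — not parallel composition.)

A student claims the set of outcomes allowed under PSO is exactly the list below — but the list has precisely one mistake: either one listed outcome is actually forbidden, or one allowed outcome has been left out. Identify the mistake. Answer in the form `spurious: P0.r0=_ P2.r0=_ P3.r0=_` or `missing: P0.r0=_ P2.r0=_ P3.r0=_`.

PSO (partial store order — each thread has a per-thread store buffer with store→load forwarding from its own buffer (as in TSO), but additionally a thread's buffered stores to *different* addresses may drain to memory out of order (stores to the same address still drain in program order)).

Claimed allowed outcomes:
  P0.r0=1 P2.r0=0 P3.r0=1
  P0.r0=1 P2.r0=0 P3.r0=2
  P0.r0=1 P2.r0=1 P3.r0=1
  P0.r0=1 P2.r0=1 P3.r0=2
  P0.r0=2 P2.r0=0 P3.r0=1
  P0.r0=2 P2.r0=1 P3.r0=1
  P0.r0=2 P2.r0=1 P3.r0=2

outcome vector order: (P0.r0,P2.r0,P3.r0)
PSO: 8 outcomes — {101; 102; 111; 112; 201; 202; 211; 212}
PSO∖claimed = {202}

missing: P0.r0=2 P2.r0=0 P3.r0=2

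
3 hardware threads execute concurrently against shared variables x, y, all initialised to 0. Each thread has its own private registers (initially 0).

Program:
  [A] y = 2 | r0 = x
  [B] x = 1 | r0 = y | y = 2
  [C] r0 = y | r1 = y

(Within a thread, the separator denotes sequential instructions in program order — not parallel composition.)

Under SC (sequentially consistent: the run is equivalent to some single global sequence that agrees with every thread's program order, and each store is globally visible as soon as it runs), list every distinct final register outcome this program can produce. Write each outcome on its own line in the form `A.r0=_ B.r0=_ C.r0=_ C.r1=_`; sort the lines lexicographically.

outcome vector order: (A.r0,B.r0,C.r0,C.r1)
|SC outcomes| = 9

A.r0=0 B.r0=2 C.r0=0 C.r1=0
A.r0=0 B.r0=2 C.r0=0 C.r1=2
A.r0=0 B.r0=2 C.r0=2 C.r1=2
A.r0=1 B.r0=0 C.r0=0 C.r1=0
A.r0=1 B.r0=0 C.r0=0 C.r1=2
A.r0=1 B.r0=0 C.r0=2 C.r1=2
A.r0=1 B.r0=2 C.r0=0 C.r1=0
A.r0=1 B.r0=2 C.r0=0 C.r1=2
A.r0=1 B.r0=2 C.r0=2 C.r1=2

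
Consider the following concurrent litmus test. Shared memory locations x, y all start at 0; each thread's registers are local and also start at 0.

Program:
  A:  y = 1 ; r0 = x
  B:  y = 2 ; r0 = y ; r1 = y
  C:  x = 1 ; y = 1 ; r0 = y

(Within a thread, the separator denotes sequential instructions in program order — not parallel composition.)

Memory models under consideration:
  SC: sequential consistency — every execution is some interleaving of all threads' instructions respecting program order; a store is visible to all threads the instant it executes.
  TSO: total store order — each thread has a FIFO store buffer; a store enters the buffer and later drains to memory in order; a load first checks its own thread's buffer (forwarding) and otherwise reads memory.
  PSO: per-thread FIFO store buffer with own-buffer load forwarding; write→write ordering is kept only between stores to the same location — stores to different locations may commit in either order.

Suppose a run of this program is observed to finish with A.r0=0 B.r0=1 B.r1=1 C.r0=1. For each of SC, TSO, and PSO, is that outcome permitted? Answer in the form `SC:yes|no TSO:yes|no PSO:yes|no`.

outcome vector order: (A.r0,B.r0,B.r1,C.r0)
SC (10): (0,1,1,1), (0,2,1,1), (0,2,2,1), (0,2,2,2), (1,1,1,1), (1,1,1,2), (1,2,1,1), (1,2,1,2), (1,2,2,1), (1,2,2,2)
TSO (12): (0,1,1,1), (0,1,1,2), (0,2,1,1), (0,2,1,2), (0,2,2,1), (0,2,2,2), (1,1,1,1), (1,1,1,2), (1,2,1,1), (1,2,1,2), (1,2,2,1), (1,2,2,2)
PSO (12): (0,1,1,1), (0,1,1,2), (0,2,1,1), (0,2,1,2), (0,2,2,1), (0,2,2,2), (1,1,1,1), (1,1,1,2), (1,2,1,1), (1,2,1,2), (1,2,2,1), (1,2,2,2)
target (0,1,1,1) ∈ {SC,TSO,PSO}

SC:yes TSO:yes PSO:yes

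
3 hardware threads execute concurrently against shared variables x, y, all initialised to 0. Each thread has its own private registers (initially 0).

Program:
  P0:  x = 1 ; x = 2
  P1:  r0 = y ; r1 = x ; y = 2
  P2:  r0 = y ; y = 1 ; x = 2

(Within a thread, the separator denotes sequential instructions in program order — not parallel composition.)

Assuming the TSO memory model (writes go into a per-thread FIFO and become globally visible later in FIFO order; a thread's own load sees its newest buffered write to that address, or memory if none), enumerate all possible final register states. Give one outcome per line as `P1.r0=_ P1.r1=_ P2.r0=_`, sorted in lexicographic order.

P1.r0=0 P1.r1=0 P2.r0=0
P1.r0=0 P1.r1=0 P2.r0=2
P1.r0=0 P1.r1=1 P2.r0=0
P1.r0=0 P1.r1=1 P2.r0=2
P1.r0=0 P1.r1=2 P2.r0=0
P1.r0=0 P1.r1=2 P2.r0=2
P1.r0=1 P1.r1=0 P2.r0=0
P1.r0=1 P1.r1=1 P2.r0=0
P1.r0=1 P1.r1=2 P2.r0=0

outcome vector order: (P1.r0,P1.r1,P2.r0)
|TSO outcomes| = 9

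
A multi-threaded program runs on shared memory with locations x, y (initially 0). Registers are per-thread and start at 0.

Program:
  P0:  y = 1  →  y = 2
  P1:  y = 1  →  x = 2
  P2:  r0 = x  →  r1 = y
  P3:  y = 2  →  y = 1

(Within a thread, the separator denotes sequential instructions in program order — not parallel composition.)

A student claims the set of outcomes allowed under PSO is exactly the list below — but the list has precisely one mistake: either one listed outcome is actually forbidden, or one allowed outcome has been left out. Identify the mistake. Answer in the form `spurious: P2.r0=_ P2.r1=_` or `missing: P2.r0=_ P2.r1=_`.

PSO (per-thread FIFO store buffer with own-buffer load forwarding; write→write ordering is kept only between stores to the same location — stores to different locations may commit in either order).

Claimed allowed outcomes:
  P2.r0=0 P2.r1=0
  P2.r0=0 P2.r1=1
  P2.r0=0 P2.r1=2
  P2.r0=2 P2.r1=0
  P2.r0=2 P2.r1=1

outcome vector order: (P2.r0,P2.r1)
PSO (6): 0/0, 0/1, 0/2, 2/0, 2/1, 2/2
PSO∖claimed = {2/2}

missing: P2.r0=2 P2.r1=2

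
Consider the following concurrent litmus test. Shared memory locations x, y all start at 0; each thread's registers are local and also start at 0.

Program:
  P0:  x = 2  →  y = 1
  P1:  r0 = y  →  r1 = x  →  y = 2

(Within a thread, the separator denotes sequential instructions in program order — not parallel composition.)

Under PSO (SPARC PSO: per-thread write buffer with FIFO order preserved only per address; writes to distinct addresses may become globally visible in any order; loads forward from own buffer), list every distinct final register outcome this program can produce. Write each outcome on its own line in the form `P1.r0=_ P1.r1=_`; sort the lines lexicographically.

P1.r0=0 P1.r1=0
P1.r0=0 P1.r1=2
P1.r0=1 P1.r1=0
P1.r0=1 P1.r1=2

outcome vector order: (P1.r0,P1.r1)
|PSO outcomes| = 4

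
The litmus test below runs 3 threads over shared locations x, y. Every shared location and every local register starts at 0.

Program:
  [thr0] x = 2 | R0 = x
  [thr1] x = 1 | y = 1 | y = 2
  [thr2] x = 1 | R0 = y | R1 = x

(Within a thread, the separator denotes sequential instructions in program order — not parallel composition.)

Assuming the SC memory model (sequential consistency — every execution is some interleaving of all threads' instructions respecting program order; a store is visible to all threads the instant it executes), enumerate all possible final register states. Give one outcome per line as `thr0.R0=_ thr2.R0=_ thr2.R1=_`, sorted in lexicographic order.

outcome vector order: (thr0.R0,thr2.R0,thr2.R1)
|SC outcomes| = 10

thr0.R0=1 thr2.R0=0 thr2.R1=1
thr0.R0=1 thr2.R0=0 thr2.R1=2
thr0.R0=1 thr2.R0=1 thr2.R1=1
thr0.R0=1 thr2.R0=2 thr2.R1=1
thr0.R0=2 thr2.R0=0 thr2.R1=1
thr0.R0=2 thr2.R0=0 thr2.R1=2
thr0.R0=2 thr2.R0=1 thr2.R1=1
thr0.R0=2 thr2.R0=1 thr2.R1=2
thr0.R0=2 thr2.R0=2 thr2.R1=1
thr0.R0=2 thr2.R0=2 thr2.R1=2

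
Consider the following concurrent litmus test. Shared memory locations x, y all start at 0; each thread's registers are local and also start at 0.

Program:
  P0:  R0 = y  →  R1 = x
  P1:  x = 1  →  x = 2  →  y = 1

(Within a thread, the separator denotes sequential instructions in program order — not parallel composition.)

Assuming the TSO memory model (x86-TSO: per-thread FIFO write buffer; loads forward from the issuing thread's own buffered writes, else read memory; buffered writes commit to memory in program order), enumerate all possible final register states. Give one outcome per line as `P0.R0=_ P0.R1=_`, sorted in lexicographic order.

outcome vector order: (P0.R0,P0.R1)
|TSO outcomes| = 4

P0.R0=0 P0.R1=0
P0.R0=0 P0.R1=1
P0.R0=0 P0.R1=2
P0.R0=1 P0.R1=2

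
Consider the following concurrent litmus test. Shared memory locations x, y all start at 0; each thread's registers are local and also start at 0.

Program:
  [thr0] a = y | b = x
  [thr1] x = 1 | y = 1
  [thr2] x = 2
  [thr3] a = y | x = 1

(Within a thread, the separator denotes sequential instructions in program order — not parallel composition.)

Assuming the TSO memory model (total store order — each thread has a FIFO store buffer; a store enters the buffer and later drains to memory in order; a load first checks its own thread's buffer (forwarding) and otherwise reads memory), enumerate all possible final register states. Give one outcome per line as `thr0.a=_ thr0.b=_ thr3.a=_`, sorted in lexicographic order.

thr0.a=0 thr0.b=0 thr3.a=0
thr0.a=0 thr0.b=0 thr3.a=1
thr0.a=0 thr0.b=1 thr3.a=0
thr0.a=0 thr0.b=1 thr3.a=1
thr0.a=0 thr0.b=2 thr3.a=0
thr0.a=0 thr0.b=2 thr3.a=1
thr0.a=1 thr0.b=1 thr3.a=0
thr0.a=1 thr0.b=1 thr3.a=1
thr0.a=1 thr0.b=2 thr3.a=0
thr0.a=1 thr0.b=2 thr3.a=1

outcome vector order: (thr0.a,thr0.b,thr3.a)
|TSO outcomes| = 10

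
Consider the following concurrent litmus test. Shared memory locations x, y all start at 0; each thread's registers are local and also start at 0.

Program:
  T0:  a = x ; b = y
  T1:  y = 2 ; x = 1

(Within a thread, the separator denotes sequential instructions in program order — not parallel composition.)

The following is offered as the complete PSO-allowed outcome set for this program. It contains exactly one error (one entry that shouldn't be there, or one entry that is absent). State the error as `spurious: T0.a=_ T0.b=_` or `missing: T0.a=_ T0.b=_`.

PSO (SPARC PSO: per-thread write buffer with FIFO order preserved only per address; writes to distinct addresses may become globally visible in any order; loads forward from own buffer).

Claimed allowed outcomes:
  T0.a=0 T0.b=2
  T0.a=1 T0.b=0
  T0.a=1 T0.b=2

missing: T0.a=0 T0.b=0

outcome vector order: (T0.a,T0.b)
PSO (4): (0,0); (0,2); (1,0); (1,2)
PSO∖claimed = {(0,0)}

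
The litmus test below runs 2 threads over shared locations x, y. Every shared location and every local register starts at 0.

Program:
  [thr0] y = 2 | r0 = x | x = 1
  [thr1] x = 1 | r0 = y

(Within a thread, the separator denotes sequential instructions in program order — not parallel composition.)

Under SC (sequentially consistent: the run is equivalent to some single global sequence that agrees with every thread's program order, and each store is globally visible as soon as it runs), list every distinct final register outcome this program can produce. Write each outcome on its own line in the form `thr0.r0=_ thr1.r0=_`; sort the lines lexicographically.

outcome vector order: (thr0.r0,thr1.r0)
|SC outcomes| = 3

thr0.r0=0 thr1.r0=2
thr0.r0=1 thr1.r0=0
thr0.r0=1 thr1.r0=2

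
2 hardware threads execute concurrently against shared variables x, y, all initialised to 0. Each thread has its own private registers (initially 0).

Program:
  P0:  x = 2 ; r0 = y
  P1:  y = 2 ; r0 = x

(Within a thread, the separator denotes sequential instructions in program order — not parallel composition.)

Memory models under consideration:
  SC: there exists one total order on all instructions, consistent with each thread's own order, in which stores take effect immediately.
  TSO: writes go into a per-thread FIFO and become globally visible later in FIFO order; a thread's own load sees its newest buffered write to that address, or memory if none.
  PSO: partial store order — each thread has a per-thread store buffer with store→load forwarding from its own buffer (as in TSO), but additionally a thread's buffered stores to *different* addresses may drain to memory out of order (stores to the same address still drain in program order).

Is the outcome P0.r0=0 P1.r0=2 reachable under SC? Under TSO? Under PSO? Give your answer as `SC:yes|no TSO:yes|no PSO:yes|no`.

outcome vector order: (P0.r0,P1.r0)
under SC → <0 2>, <2 0>, <2 2>
under TSO → <0 0>, <0 2>, <2 0>, <2 2>
under PSO → <0 0>, <0 2>, <2 0>, <2 2>
target <0 2> ∈ {SC,TSO,PSO}

SC:yes TSO:yes PSO:yes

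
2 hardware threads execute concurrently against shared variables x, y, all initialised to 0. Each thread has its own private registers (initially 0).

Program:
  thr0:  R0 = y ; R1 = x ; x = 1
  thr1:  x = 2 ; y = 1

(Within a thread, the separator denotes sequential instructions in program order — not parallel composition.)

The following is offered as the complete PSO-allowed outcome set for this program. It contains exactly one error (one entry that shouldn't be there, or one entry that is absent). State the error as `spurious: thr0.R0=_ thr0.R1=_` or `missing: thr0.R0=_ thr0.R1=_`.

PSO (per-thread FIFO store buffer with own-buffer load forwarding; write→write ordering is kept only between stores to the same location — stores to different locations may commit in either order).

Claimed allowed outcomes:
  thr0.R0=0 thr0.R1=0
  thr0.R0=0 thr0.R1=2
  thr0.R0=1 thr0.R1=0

missing: thr0.R0=1 thr0.R1=2

outcome vector order: (thr0.R0,thr0.R1)
PSO (4): 00; 02; 10; 12
PSO∖claimed = {12}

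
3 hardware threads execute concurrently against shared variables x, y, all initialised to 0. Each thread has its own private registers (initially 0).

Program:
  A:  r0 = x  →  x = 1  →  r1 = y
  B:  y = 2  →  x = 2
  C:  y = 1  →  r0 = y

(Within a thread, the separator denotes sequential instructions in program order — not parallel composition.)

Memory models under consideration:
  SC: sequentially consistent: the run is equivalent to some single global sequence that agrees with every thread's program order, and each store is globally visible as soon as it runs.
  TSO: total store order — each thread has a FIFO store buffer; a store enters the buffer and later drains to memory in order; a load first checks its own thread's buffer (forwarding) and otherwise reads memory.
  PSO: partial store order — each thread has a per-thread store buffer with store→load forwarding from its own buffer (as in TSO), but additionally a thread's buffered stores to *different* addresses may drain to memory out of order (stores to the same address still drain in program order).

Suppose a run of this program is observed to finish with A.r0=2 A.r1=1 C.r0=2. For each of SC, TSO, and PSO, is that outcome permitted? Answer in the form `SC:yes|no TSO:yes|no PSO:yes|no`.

SC:no TSO:no PSO:yes

outcome vector order: (A.r0,A.r1,C.r0)
SC (9): 0/0/1, 0/0/2, 0/1/1, 0/1/2, 0/2/1, 0/2/2, 2/1/1, 2/2/1, 2/2/2
TSO (9): 0/0/1, 0/0/2, 0/1/1, 0/1/2, 0/2/1, 0/2/2, 2/1/1, 2/2/1, 2/2/2
PSO (12): 0/0/1, 0/0/2, 0/1/1, 0/1/2, 0/2/1, 0/2/2, 2/0/1, 2/0/2, 2/1/1, 2/1/2, 2/2/1, 2/2/2
target 2/1/2 ∈ {PSO}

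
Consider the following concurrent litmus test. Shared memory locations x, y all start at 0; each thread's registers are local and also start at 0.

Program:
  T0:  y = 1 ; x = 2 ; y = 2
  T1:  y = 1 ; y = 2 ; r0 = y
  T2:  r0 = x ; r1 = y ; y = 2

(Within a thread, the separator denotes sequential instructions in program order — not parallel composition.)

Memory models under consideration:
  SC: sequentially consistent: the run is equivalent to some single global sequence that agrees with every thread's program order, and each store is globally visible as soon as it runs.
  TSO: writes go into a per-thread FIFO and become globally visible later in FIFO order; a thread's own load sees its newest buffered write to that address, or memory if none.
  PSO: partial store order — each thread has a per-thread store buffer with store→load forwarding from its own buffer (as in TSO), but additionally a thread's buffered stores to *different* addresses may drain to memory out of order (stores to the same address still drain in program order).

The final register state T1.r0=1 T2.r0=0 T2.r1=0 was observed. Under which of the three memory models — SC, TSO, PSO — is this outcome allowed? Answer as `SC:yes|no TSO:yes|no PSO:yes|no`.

SC:yes TSO:yes PSO:yes

outcome vector order: (T1.r0,T2.r0,T2.r1)
SC: 10 outcomes — {<1 0 0> <1 0 1> <1 0 2> <1 2 1> <1 2 2> <2 0 0> <2 0 1> <2 0 2> <2 2 1> <2 2 2>}
TSO: 10 outcomes — {<1 0 0> <1 0 1> <1 0 2> <1 2 1> <1 2 2> <2 0 0> <2 0 1> <2 0 2> <2 2 1> <2 2 2>}
PSO: 12 outcomes — {<1 0 0> <1 0 1> <1 0 2> <1 2 0> <1 2 1> <1 2 2> <2 0 0> <2 0 1> <2 0 2> <2 2 0> <2 2 1> <2 2 2>}
target <1 0 0> ∈ {SC,TSO,PSO}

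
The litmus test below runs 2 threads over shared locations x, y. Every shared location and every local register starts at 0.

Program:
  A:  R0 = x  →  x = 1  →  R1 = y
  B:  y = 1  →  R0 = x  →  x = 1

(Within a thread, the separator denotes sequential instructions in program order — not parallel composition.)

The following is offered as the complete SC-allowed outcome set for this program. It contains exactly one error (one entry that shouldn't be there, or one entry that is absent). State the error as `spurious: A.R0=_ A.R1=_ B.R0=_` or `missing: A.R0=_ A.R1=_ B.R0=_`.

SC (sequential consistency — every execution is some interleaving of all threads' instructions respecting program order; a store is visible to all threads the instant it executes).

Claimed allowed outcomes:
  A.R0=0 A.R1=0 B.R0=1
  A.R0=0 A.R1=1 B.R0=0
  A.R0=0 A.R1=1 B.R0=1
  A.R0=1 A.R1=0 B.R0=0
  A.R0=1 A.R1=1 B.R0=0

spurious: A.R0=1 A.R1=0 B.R0=0

outcome vector order: (A.R0,A.R1,B.R0)
SC (4): 001, 010, 011, 110
claimed∖SC = {100}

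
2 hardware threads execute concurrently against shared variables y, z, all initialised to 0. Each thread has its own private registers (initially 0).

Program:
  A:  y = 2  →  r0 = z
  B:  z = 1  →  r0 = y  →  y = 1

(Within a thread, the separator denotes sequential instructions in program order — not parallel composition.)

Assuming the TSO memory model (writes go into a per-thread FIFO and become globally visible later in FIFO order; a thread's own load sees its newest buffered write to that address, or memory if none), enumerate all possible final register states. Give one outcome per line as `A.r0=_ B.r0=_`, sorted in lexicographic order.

outcome vector order: (A.r0,B.r0)
|TSO outcomes| = 4

A.r0=0 B.r0=0
A.r0=0 B.r0=2
A.r0=1 B.r0=0
A.r0=1 B.r0=2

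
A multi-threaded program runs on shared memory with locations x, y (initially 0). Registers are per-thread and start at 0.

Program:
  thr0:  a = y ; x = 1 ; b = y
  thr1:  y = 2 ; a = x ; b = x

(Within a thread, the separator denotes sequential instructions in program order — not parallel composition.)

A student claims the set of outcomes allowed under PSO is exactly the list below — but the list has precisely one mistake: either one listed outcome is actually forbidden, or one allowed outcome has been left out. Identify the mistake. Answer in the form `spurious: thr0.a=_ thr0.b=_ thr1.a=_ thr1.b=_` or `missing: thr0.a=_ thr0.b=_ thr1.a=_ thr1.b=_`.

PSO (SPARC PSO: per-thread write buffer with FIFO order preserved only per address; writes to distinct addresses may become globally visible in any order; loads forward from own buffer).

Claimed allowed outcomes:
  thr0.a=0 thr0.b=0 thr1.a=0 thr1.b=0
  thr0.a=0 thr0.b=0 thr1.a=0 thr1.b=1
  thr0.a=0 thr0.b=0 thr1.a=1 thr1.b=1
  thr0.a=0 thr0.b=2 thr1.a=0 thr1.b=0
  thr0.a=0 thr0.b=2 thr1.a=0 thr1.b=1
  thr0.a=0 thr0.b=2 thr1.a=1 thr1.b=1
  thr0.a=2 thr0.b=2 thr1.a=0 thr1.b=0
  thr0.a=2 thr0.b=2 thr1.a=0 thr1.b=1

outcome vector order: (thr0.a,thr0.b,thr1.a,thr1.b)
PSO: 9 outcomes — {<0 0 0 0>, <0 0 0 1>, <0 0 1 1>, <0 2 0 0>, <0 2 0 1>, <0 2 1 1>, <2 2 0 0>, <2 2 0 1>, <2 2 1 1>}
PSO∖claimed = {<2 2 1 1>}

missing: thr0.a=2 thr0.b=2 thr1.a=1 thr1.b=1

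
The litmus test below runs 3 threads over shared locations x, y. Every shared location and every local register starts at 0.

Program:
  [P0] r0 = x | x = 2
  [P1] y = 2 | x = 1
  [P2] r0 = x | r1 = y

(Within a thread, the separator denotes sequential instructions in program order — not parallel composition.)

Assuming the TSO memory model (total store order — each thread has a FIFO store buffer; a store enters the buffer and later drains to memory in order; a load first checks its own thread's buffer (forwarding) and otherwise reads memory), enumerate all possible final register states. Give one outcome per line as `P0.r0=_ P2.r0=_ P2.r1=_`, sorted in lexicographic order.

P0.r0=0 P2.r0=0 P2.r1=0
P0.r0=0 P2.r0=0 P2.r1=2
P0.r0=0 P2.r0=1 P2.r1=2
P0.r0=0 P2.r0=2 P2.r1=0
P0.r0=0 P2.r0=2 P2.r1=2
P0.r0=1 P2.r0=0 P2.r1=0
P0.r0=1 P2.r0=0 P2.r1=2
P0.r0=1 P2.r0=1 P2.r1=2
P0.r0=1 P2.r0=2 P2.r1=2

outcome vector order: (P0.r0,P2.r0,P2.r1)
|TSO outcomes| = 9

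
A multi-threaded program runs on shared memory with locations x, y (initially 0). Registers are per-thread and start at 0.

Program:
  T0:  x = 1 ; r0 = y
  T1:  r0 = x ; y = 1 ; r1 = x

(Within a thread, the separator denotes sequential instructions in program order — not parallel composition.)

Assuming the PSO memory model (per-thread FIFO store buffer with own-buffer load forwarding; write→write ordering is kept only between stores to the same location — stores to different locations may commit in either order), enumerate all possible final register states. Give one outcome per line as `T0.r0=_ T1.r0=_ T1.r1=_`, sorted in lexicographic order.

T0.r0=0 T1.r0=0 T1.r1=0
T0.r0=0 T1.r0=0 T1.r1=1
T0.r0=0 T1.r0=1 T1.r1=1
T0.r0=1 T1.r0=0 T1.r1=0
T0.r0=1 T1.r0=0 T1.r1=1
T0.r0=1 T1.r0=1 T1.r1=1

outcome vector order: (T0.r0,T1.r0,T1.r1)
|PSO outcomes| = 6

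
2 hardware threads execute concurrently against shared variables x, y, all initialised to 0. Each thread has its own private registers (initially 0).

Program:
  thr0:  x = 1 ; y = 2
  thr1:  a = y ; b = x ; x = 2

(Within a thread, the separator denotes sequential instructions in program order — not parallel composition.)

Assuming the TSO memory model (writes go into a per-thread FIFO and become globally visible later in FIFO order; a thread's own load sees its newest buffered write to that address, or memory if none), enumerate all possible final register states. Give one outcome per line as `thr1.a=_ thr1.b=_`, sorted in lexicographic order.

thr1.a=0 thr1.b=0
thr1.a=0 thr1.b=1
thr1.a=2 thr1.b=1

outcome vector order: (thr1.a,thr1.b)
|TSO outcomes| = 3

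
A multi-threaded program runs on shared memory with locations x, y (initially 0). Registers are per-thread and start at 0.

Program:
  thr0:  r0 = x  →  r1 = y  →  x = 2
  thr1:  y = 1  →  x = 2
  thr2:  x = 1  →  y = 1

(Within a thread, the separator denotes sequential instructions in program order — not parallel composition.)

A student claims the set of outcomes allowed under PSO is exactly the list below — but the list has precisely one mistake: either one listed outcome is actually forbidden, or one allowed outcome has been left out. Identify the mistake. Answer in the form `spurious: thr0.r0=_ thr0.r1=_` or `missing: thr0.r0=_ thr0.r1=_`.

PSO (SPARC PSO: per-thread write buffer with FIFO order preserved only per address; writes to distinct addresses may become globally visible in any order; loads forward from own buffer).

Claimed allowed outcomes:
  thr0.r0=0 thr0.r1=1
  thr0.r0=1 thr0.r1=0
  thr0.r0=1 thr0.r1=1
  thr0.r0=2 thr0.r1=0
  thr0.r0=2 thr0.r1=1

outcome vector order: (thr0.r0,thr0.r1)
PSO: 6 outcomes — {<0 0>, <0 1>, <1 0>, <1 1>, <2 0>, <2 1>}
PSO∖claimed = {<0 0>}

missing: thr0.r0=0 thr0.r1=0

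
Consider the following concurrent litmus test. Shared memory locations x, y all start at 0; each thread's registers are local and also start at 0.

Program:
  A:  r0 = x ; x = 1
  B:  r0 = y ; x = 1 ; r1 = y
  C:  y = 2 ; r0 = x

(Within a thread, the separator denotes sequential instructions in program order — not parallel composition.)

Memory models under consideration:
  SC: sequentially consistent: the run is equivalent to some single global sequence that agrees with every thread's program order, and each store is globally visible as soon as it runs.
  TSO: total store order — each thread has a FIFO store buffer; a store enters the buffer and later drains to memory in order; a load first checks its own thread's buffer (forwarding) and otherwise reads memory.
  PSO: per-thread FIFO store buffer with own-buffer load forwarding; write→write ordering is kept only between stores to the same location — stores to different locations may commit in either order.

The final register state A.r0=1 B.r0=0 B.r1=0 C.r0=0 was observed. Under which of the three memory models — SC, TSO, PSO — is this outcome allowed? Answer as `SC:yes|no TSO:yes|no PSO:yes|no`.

SC:no TSO:yes PSO:yes

outcome vector order: (A.r0,B.r0,B.r1,C.r0)
under SC → <0 0 0 1> <0 0 2 0> <0 0 2 1> <0 2 2 0> <0 2 2 1> <1 0 0 1> <1 0 2 0> <1 0 2 1> <1 2 2 0> <1 2 2 1>
under TSO → <0 0 0 0> <0 0 0 1> <0 0 2 0> <0 0 2 1> <0 2 2 0> <0 2 2 1> <1 0 0 0> <1 0 0 1> <1 0 2 0> <1 0 2 1> <1 2 2 0> <1 2 2 1>
under PSO → <0 0 0 0> <0 0 0 1> <0 0 2 0> <0 0 2 1> <0 2 2 0> <0 2 2 1> <1 0 0 0> <1 0 0 1> <1 0 2 0> <1 0 2 1> <1 2 2 0> <1 2 2 1>
target <1 0 0 0> ∈ {TSO,PSO}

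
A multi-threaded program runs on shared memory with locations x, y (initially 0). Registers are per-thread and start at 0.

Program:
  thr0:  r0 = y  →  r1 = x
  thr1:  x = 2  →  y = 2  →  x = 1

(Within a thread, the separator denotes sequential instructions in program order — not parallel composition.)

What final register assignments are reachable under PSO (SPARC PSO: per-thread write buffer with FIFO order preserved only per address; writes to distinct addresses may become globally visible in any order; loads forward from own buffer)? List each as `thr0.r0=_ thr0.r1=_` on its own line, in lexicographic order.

outcome vector order: (thr0.r0,thr0.r1)
|PSO outcomes| = 6

thr0.r0=0 thr0.r1=0
thr0.r0=0 thr0.r1=1
thr0.r0=0 thr0.r1=2
thr0.r0=2 thr0.r1=0
thr0.r0=2 thr0.r1=1
thr0.r0=2 thr0.r1=2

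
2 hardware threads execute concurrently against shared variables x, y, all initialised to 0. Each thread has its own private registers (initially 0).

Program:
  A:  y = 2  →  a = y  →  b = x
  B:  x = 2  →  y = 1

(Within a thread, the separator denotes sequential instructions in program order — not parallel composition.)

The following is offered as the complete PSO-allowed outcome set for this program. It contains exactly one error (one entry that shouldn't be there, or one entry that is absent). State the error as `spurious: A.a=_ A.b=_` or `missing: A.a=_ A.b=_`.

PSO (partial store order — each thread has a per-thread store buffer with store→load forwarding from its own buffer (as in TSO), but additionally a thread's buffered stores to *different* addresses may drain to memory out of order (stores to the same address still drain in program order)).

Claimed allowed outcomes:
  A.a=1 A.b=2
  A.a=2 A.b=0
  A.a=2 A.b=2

missing: A.a=1 A.b=0

outcome vector order: (A.a,A.b)
PSO (4): 10; 12; 20; 22
PSO∖claimed = {10}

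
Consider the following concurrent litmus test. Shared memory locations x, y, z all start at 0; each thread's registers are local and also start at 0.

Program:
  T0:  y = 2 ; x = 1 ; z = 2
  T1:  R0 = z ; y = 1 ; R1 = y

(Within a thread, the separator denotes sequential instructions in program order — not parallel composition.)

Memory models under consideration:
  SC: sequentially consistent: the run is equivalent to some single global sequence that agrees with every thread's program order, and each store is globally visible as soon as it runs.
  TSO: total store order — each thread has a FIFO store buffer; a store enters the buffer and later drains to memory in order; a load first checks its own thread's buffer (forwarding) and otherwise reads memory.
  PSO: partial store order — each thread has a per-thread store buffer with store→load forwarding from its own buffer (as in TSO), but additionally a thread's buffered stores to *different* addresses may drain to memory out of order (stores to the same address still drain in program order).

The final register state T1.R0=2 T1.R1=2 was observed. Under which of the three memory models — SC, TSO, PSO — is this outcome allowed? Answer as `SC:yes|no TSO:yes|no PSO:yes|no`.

outcome vector order: (T1.R0,T1.R1)
SC (3): (0,1) (0,2) (2,1)
TSO (3): (0,1) (0,2) (2,1)
PSO (4): (0,1) (0,2) (2,1) (2,2)
target (2,2) ∈ {PSO}

SC:no TSO:no PSO:yes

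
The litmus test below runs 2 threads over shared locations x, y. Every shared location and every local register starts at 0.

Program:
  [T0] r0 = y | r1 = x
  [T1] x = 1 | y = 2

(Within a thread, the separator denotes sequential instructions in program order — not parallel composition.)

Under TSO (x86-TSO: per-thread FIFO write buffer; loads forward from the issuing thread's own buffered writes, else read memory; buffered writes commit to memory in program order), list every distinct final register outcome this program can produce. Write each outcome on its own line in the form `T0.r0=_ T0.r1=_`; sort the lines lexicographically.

outcome vector order: (T0.r0,T0.r1)
|TSO outcomes| = 3

T0.r0=0 T0.r1=0
T0.r0=0 T0.r1=1
T0.r0=2 T0.r1=1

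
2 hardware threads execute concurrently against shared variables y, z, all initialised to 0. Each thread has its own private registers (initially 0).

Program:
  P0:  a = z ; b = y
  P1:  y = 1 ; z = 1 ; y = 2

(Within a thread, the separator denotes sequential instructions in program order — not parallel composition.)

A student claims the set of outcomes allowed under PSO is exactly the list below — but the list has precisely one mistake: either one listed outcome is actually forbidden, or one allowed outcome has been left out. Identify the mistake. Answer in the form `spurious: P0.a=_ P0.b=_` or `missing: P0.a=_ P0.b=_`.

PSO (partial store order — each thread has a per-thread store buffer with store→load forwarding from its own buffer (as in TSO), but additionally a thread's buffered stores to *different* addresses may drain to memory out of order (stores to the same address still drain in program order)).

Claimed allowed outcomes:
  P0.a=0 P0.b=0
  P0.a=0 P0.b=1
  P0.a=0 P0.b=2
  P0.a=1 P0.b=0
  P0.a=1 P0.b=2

outcome vector order: (P0.a,P0.b)
[PSO] allowed = {00, 01, 02, 10, 11, 12}
PSO∖claimed = {11}

missing: P0.a=1 P0.b=1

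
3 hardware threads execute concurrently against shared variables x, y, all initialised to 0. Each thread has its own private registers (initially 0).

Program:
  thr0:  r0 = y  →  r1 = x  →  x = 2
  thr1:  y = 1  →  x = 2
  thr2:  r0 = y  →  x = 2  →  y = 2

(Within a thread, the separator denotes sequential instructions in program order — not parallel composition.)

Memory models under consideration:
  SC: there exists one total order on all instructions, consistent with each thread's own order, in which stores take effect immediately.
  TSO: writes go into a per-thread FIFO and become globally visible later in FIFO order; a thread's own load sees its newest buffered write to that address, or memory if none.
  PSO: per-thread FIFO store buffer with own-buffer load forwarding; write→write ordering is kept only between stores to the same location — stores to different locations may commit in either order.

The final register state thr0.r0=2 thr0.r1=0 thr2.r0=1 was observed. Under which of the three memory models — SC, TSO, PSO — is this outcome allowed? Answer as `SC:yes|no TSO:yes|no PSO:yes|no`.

outcome vector order: (thr0.r0,thr0.r1,thr2.r0)
under SC → 0/0/0; 0/0/1; 0/2/0; 0/2/1; 1/0/0; 1/0/1; 1/2/0; 1/2/1; 2/2/0; 2/2/1
under TSO → 0/0/0; 0/0/1; 0/2/0; 0/2/1; 1/0/0; 1/0/1; 1/2/0; 1/2/1; 2/2/0; 2/2/1
under PSO → 0/0/0; 0/0/1; 0/2/0; 0/2/1; 1/0/0; 1/0/1; 1/2/0; 1/2/1; 2/0/0; 2/0/1; 2/2/0; 2/2/1
target 2/0/1 ∈ {PSO}

SC:no TSO:no PSO:yes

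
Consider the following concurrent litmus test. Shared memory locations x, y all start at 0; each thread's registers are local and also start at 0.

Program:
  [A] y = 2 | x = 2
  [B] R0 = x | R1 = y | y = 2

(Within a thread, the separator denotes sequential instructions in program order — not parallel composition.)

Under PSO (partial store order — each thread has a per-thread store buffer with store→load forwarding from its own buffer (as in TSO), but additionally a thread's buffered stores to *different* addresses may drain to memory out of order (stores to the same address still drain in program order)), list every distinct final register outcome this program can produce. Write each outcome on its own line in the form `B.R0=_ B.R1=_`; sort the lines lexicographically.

outcome vector order: (B.R0,B.R1)
|PSO outcomes| = 4

B.R0=0 B.R1=0
B.R0=0 B.R1=2
B.R0=2 B.R1=0
B.R0=2 B.R1=2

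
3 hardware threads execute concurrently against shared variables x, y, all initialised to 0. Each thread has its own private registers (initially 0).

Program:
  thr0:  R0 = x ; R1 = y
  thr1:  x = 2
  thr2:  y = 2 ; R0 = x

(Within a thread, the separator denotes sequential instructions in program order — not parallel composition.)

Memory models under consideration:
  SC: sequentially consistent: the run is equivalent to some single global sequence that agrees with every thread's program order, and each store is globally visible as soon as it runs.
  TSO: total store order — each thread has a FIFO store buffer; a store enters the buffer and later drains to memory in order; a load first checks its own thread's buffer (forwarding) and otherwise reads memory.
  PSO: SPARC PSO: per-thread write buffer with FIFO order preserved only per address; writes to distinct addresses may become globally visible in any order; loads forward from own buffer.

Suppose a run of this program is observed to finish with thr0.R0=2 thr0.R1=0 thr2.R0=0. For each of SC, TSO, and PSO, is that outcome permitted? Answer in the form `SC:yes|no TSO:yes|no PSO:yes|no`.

SC:no TSO:yes PSO:yes

outcome vector order: (thr0.R0,thr0.R1,thr2.R0)
SC (7): 0/0/0 0/0/2 0/2/0 0/2/2 2/0/2 2/2/0 2/2/2
TSO (8): 0/0/0 0/0/2 0/2/0 0/2/2 2/0/0 2/0/2 2/2/0 2/2/2
PSO (8): 0/0/0 0/0/2 0/2/0 0/2/2 2/0/0 2/0/2 2/2/0 2/2/2
target 2/0/0 ∈ {TSO,PSO}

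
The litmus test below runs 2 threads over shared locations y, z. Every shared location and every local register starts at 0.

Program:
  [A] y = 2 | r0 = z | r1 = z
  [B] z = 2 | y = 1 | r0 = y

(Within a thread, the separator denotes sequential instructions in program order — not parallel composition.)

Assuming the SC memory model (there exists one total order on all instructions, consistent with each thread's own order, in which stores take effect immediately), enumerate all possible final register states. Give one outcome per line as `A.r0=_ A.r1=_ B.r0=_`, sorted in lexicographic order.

outcome vector order: (A.r0,A.r1,B.r0)
|SC outcomes| = 4

A.r0=0 A.r1=0 B.r0=1
A.r0=0 A.r1=2 B.r0=1
A.r0=2 A.r1=2 B.r0=1
A.r0=2 A.r1=2 B.r0=2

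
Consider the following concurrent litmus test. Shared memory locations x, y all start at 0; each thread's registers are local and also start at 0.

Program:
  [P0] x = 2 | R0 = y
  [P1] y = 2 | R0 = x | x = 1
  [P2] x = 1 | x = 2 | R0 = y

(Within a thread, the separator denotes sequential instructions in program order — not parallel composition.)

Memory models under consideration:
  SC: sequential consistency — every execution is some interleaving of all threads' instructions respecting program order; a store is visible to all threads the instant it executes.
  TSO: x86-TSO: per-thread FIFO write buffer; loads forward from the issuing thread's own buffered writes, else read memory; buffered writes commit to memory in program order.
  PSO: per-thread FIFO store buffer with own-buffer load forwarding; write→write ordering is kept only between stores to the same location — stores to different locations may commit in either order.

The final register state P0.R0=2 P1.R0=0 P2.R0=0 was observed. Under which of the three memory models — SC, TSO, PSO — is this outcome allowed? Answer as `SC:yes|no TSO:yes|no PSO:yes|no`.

outcome vector order: (P0.R0,P1.R0,P2.R0)
under SC → (0,1,2); (0,2,0); (0,2,2); (2,0,2); (2,1,2); (2,2,0); (2,2,2)
under TSO → (0,0,0); (0,0,2); (0,1,0); (0,1,2); (0,2,0); (0,2,2); (2,0,0); (2,0,2); (2,1,0); (2,1,2); (2,2,0); (2,2,2)
under PSO → (0,0,0); (0,0,2); (0,1,0); (0,1,2); (0,2,0); (0,2,2); (2,0,0); (2,0,2); (2,1,0); (2,1,2); (2,2,0); (2,2,2)
target (2,0,0) ∈ {TSO,PSO}

SC:no TSO:yes PSO:yes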